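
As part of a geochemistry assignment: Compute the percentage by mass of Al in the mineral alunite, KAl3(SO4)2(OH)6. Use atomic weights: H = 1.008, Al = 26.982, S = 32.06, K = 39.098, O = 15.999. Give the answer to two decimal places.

M(KAl3(SO4)2(OH)6) = 414.198 g/mol.
Al contributes 3 × 26.982 = 80.946 g per mole.
80.946/414.198 = 0.1954 → 19.54%.

19.54 mass %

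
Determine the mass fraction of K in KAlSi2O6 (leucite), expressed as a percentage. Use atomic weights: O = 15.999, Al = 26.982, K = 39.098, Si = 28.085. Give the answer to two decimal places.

17.91 mass %

Molar mass of KAlSi2O6: 1*39.098 + 1*26.982 + 2*28.085 + 6*15.999 = 218.244 g/mol.
Mass of K per formula unit: 1 × 39.098 = 39.098 g.
Weight fraction K = 39.098 / 218.244 = 0.1791.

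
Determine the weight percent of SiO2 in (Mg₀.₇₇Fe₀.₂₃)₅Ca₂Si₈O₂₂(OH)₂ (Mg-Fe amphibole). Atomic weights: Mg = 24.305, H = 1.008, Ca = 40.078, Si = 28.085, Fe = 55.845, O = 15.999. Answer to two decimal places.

M((Mg₀.₇₇Fe₀.₂₃)₅Ca₂Si₈O₂₂(OH)₂) = 848.624 g/mol; M(SiO2) = 60.083 g/mol.
Moles SiO2 per formula unit = 8 Si ÷ 1 = 8.0000.
SiO2 fraction = (8.0000 × 60.083) / 848.624 = 480.664/848.624 = 0.5664.

56.64 wt%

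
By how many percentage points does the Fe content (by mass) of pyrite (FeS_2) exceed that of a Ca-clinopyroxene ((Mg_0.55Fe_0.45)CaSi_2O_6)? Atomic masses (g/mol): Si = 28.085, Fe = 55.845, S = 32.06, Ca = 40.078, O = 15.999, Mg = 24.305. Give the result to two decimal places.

35.66 percentage points

Fe in FeS_2: molar mass 119.965 g/mol; 1×55.845 = 55.845 g → 46.55 wt%.
Fe in (Mg_0.55Fe_0.45)CaSi_2O_6: molar mass 230.740 g/mol; 0.45×55.845 = 25.130 g → 10.89 wt%.
Difference = 46.55 − 10.89 = 35.66 percentage points.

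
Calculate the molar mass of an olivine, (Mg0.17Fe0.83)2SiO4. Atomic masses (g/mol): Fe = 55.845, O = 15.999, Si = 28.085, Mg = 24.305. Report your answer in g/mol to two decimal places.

193.05 g/mol

The formula mass is the sum 0.34×24.305 + 1.66×55.845 + 1×28.085 + 4×15.999.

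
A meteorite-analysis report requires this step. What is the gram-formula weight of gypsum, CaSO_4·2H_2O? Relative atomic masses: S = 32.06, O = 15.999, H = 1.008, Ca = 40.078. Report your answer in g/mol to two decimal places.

M = 1(40.078) + 1(32.06) + 6(15.999) + 4(1.008)

172.16 g/mol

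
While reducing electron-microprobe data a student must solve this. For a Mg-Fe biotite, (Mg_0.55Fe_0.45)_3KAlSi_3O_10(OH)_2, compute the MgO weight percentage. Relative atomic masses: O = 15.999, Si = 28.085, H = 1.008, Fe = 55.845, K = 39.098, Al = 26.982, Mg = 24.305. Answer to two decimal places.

14.46 wt%

Formula mass = 459.833 g/mol.
1.65 Mg → 1.6500 mol MgO per formula unit; M(MgO) = 40.304, so MgO mass = 66.502 g.
66.502/459.833 × 100 = 14.46 wt%.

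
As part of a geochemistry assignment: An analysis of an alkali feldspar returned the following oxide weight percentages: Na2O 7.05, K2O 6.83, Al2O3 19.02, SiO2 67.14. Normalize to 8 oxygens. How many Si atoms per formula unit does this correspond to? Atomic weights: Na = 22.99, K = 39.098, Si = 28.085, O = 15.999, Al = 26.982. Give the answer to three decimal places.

Na2O (M=61.979): mol = 0.11375; Na = 0.22750, O = 0.11375.
K2O (M=94.195): mol = 0.07251; K = 0.14502, O = 0.07251.
Al2O3 (M=101.961): mol = 0.18654; Al = 0.37308, O = 0.55962.
SiO2 (M=60.083): mol = 1.11745; Si = 1.11745, O = 2.23490.
ΣO = 2.98078; factor = 8/ΣO = 2.68386.
Si apfu = 1.11745 × 2.68386 = 2.999.

2.999 Si apfu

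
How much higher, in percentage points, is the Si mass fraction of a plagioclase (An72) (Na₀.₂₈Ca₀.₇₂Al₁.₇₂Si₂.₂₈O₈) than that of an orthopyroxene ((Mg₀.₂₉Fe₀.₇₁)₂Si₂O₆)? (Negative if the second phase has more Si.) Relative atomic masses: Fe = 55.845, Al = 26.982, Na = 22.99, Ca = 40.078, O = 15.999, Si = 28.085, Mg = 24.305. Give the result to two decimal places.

M(Na₀.₂₈Ca₀.₇₂Al₁.₇₂Si₂.₂₈O₈) = 273.728 g/mol, so wt% Si = 64.034/273.728 × 100 = 23.39%.
M((Mg₀.₂₉Fe₀.₇₁)₂Si₂O₆) = 245.561 g/mol, so wt% Si = 56.170/245.561 × 100 = 22.87%.
23.39 − 22.87 = 0.52 pp.

0.52 percentage points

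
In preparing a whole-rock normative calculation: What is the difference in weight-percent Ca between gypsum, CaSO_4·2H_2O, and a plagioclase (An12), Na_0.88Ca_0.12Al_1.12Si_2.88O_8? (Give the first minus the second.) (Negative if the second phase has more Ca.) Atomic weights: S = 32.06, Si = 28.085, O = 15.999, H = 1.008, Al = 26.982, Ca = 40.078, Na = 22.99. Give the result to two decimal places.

First mineral: 40.078 g Ca in 172.164 g formula = 23.28 wt% Ca.
Second mineral: 4.809 g Ca in 264.137 g formula = 1.82 wt% Ca.
23.28% − 1.82% gives a difference of 21.46 percentage points.

21.46 percentage points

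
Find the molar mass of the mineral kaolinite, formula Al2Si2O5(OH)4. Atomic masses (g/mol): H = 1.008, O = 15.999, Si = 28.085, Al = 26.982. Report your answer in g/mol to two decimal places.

258.16 g/mol

M = 2·26.982 + 2·28.085 + 9·15.999 + 4·1.008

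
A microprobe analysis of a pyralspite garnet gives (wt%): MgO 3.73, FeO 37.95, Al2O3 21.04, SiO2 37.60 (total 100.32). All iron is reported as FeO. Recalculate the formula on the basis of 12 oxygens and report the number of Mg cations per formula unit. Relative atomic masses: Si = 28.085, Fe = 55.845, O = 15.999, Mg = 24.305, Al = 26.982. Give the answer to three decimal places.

0.446 Mg apfu

3.73 wt% MgO ÷ 40.304 g/mol = 0.09255 mol, giving 0.09255 Mg and 0.09255 O.
37.95 wt% FeO ÷ 71.844 g/mol = 0.52823 mol, giving 0.52823 Fe and 0.52823 O.
21.04 wt% Al2O3 ÷ 101.961 g/mol = 0.20635 mol, giving 0.41270 Al and 0.61905 O.
37.60 wt% SiO2 ÷ 60.083 g/mol = 0.62580 mol, giving 0.62580 Si and 1.25160 O.
Oxygen sums to 2.49143; scaling by 12/2.49143 = 4.81651 puts the formula on 12 O.
Mg: 0.09255 × 4.81651 = 0.446 atoms per formula unit.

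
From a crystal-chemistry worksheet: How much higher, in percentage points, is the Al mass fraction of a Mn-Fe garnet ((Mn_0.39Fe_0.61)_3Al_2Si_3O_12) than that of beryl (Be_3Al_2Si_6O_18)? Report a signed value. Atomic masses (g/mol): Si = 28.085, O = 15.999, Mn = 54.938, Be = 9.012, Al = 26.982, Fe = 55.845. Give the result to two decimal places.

0.82 percentage points

Al in (Mn_0.39Fe_0.61)_3Al_2Si_3O_12: molar mass 496.681 g/mol; 2×26.982 = 53.964 g → 10.86 wt%.
Al in Be_3Al_2Si_6O_18: molar mass 537.492 g/mol; 2×26.982 = 53.964 g → 10.04 wt%.
Difference = 10.86 − 10.04 = 0.82 percentage points.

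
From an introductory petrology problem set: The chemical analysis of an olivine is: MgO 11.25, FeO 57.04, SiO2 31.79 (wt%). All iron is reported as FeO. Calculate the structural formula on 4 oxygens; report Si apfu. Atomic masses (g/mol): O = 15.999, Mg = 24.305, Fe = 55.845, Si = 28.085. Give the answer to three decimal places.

0.993 Si apfu

MgO: 11.25/40.304 = 0.27913 mol → 0.27913 mol Mg, 0.27913 mol O.
FeO: 57.04/71.844 = 0.79394 mol → 0.79394 mol Fe, 0.79394 mol O.
SiO2: 31.79/60.083 = 0.52910 mol → 0.52910 mol Si, 1.05820 mol O.
Total oxygen = 2.13127 mol. Normalization factor = 4/2.13127 = 1.87682.
Si per 4 O = 0.52910 × 1.87682 = 0.993.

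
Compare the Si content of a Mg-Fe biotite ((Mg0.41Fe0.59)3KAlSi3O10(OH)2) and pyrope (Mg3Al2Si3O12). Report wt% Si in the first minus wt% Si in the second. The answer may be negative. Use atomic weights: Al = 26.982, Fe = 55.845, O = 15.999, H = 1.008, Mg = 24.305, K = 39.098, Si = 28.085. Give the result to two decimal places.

-3.09 percentage points

M((Mg0.41Fe0.59)3KAlSi3O10(OH)2) = 473.080 g/mol, so wt% Si = 84.255/473.080 × 100 = 17.81%.
M(Mg3Al2Si3O12) = 403.122 g/mol, so wt% Si = 84.255/403.122 × 100 = 20.90%.
17.81 − 20.90 = -3.09 pp.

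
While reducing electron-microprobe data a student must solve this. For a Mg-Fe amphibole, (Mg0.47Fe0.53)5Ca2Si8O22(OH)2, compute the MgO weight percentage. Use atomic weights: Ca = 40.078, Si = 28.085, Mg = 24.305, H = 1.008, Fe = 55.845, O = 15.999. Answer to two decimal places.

10.57 wt%

Molar mass of (Mg0.47Fe0.53)5Ca2Si8O22(OH)2 = 2.35·24.305 + 2.65·55.845 + 2·40.078 + 8·28.085 + 24·15.999 + 2·1.008 = 895.934 g/mol.
Each formula unit contains 2.35 Mg, equivalent to 2.35/1 = 2.3500 mol MgO.
M(MgO) = 1×24.305 + 1×15.999 = 40.304 g/mol.
Mass of MgO per formula unit = 2.3500 × 40.304 = 94.714 g.
MgO wt% = 94.714 / 895.934 × 100 = 10.57%.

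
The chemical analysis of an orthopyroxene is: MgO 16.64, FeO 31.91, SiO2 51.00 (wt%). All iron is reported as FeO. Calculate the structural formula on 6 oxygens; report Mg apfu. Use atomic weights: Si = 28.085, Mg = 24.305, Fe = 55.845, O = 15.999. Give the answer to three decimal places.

0.970 Mg apfu

MgO (M=40.304): mol = 0.41286; Mg = 0.41286, O = 0.41286.
FeO (M=71.844): mol = 0.44416; Fe = 0.44416, O = 0.44416.
SiO2 (M=60.083): mol = 0.84883; Si = 0.84883, O = 1.69766.
ΣO = 2.55468; factor = 6/ΣO = 2.34863.
Mg apfu = 0.41286 × 2.34863 = 0.970.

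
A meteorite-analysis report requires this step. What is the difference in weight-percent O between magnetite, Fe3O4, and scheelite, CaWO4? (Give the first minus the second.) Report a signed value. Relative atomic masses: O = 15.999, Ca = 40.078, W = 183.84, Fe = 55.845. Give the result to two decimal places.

M(Fe3O4) = 231.531 g/mol, so wt% O = 63.996/231.531 × 100 = 27.64%.
M(CaWO4) = 287.914 g/mol, so wt% O = 63.996/287.914 × 100 = 22.23%.
27.64 − 22.23 = 5.41 pp.

5.41 percentage points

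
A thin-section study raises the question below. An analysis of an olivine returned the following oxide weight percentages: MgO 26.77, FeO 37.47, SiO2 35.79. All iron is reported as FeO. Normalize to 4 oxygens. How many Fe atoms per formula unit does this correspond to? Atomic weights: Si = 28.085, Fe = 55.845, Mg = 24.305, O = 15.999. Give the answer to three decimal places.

0.878 Fe apfu

MgO (M=40.304): mol = 0.66420; Mg = 0.66420, O = 0.66420.
FeO (M=71.844): mol = 0.52155; Fe = 0.52155, O = 0.52155.
SiO2 (M=60.083): mol = 0.59568; Si = 0.59568, O = 1.19136.
ΣO = 2.37711; factor = 4/ΣO = 1.68272.
Fe apfu = 0.52155 × 1.68272 = 0.878.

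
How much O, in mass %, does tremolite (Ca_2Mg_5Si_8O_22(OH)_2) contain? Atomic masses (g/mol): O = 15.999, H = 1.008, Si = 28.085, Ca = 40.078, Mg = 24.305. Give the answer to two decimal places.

47.27 mass %

M(Ca_2Mg_5Si_8O_22(OH)_2) = 812.353 g/mol.
O contributes 24 × 15.999 = 383.976 g per mole.
383.976/812.353 = 0.4727 → 47.27%.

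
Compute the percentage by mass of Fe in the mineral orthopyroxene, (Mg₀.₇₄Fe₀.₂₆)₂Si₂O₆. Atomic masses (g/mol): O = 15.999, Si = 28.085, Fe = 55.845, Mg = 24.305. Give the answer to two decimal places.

Molar mass of (Mg₀.₇₄Fe₀.₂₆)₂Si₂O₆: 1.48·24.305 + 0.52·55.845 + 2·28.085 + 6·15.999 = 217.175 g/mol.
Mass of Fe per formula unit: 0.52 × 55.845 = 29.039 g.
Weight fraction Fe = 29.039 / 217.175 = 0.1337.

13.37 weight percent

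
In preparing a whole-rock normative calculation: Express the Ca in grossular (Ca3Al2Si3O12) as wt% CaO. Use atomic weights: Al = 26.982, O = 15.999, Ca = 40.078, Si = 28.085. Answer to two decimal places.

37.35 wt%

Formula mass = 450.441 g/mol.
3 Ca → 3.0000 mol CaO per formula unit; M(CaO) = 56.077, so CaO mass = 168.231 g.
168.231/450.441 × 100 = 37.35 wt%.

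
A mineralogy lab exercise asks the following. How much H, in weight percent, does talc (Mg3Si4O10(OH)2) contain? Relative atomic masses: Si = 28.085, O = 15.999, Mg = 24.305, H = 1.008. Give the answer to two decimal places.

0.53 weight percent

Formula mass = 3*24.305 + 4*28.085 + 12*15.999 + 2*1.008 = 379.259 g/mol, of which 2.016 g is H.
So H makes up 2.016/379.259 = 0.0053 of the mass, i.e. 0.53%.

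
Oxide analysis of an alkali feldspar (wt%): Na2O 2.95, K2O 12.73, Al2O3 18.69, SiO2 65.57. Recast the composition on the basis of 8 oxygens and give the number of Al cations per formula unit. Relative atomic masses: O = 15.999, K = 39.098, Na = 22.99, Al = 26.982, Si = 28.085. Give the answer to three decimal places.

Na2O (M=61.979): mol = 0.04760; Na = 0.09520, O = 0.04760.
K2O (M=94.195): mol = 0.13515; K = 0.27030, O = 0.13515.
Al2O3 (M=101.961): mol = 0.18331; Al = 0.36662, O = 0.54993.
SiO2 (M=60.083): mol = 1.09132; Si = 1.09132, O = 2.18264.
ΣO = 2.91532; factor = 8/ΣO = 2.74412.
Al apfu = 0.36662 × 2.74412 = 1.006.

1.006 Al apfu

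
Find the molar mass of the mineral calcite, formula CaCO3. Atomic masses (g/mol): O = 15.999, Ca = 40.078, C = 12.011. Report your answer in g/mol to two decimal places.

100.09 g/mol

M = 1·40.078 + 1·12.011 + 3·15.999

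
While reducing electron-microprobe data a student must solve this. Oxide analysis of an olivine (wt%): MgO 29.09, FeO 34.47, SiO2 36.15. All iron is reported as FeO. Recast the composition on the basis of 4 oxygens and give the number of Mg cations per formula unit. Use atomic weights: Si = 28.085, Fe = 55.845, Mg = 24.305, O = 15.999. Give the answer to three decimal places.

1.200 Mg apfu

29.09 wt% MgO ÷ 40.304 g/mol = 0.72176 mol, giving 0.72176 Mg and 0.72176 O.
34.47 wt% FeO ÷ 71.844 g/mol = 0.47979 mol, giving 0.47979 Fe and 0.47979 O.
36.15 wt% SiO2 ÷ 60.083 g/mol = 0.60167 mol, giving 0.60167 Si and 1.20334 O.
Oxygen sums to 2.40489; scaling by 4/2.40489 = 1.66328 puts the formula on 4 O.
Mg: 0.72176 × 1.66328 = 1.200 atoms per formula unit.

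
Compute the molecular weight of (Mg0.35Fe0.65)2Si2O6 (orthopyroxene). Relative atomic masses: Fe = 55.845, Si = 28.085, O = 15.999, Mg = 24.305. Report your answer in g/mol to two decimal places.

The formula mass is the sum 0.70·24.305 + 1.30·55.845 + 2·28.085 + 6·15.999.

241.78 g/mol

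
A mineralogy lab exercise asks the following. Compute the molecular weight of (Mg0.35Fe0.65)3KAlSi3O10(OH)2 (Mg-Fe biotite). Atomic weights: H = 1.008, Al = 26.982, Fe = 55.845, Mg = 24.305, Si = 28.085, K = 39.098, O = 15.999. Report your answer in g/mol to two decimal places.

478.76 g/mol

M = 1.05×24.305 + 1.95×55.845 + 1×39.098 + 1×26.982 + 3×28.085 + 12×15.999 + 2×1.008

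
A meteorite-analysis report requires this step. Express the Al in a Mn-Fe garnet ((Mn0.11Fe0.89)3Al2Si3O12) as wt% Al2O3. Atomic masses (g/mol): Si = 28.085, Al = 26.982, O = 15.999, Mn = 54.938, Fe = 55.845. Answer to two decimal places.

20.50 wt%

Molar mass of (Mn0.11Fe0.89)3Al2Si3O12 = 0.33·54.938 + 2.67·55.845 + 2·26.982 + 3·28.085 + 12·15.999 = 497.443 g/mol.
Each formula unit contains 2 Al, equivalent to 2/2 = 1.0000 mol Al2O3.
M(Al2O3) = 2×26.982 + 3×15.999 = 101.961 g/mol.
Mass of Al2O3 per formula unit = 1.0000 × 101.961 = 101.961 g.
Al2O3 wt% = 101.961 / 497.443 × 100 = 20.50%.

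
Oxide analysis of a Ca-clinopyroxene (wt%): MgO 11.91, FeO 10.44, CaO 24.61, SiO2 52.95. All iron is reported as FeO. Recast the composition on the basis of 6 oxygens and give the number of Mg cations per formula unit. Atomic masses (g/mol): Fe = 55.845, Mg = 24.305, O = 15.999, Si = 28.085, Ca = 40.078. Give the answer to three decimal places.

0.671 Mg apfu

11.91 wt% MgO ÷ 40.304 g/mol = 0.29550 mol, giving 0.29550 Mg and 0.29550 O.
10.44 wt% FeO ÷ 71.844 g/mol = 0.14531 mol, giving 0.14531 Fe and 0.14531 O.
24.61 wt% CaO ÷ 56.077 g/mol = 0.43886 mol, giving 0.43886 Ca and 0.43886 O.
52.95 wt% SiO2 ÷ 60.083 g/mol = 0.88128 mol, giving 0.88128 Si and 1.76256 O.
Oxygen sums to 2.64223; scaling by 6/2.64223 = 2.27081 puts the formula on 6 O.
Mg: 0.29550 × 2.27081 = 0.671 atoms per formula unit.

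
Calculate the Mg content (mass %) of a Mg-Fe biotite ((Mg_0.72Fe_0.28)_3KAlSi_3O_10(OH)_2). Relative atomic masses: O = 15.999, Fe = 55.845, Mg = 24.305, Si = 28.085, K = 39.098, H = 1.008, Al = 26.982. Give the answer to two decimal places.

M((Mg_0.72Fe_0.28)_3KAlSi_3O_10(OH)_2) = 443.748 g/mol.
Mg contributes 2.16 × 24.305 = 52.499 g per mole.
52.499/443.748 = 0.1183 → 11.83%.

11.83 mass %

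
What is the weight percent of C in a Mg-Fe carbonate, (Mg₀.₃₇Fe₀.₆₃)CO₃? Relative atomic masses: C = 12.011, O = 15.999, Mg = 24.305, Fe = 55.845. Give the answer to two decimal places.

11.53 weight percent

Molar mass of (Mg₀.₃₇Fe₀.₆₃)CO₃: 0.37×24.305 + 0.63×55.845 + 1×12.011 + 3×15.999 = 104.183 g/mol.
Mass of C per formula unit: 1 × 12.011 = 12.011 g.
Weight fraction C = 12.011 / 104.183 = 0.1153.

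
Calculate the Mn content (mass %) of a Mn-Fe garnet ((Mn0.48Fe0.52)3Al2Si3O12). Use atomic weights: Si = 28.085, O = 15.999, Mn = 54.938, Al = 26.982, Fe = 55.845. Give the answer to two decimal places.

M((Mn0.48Fe0.52)3Al2Si3O12) = 496.436 g/mol.
Mn contributes 1.44 × 54.938 = 79.111 g per mole.
79.111/496.436 = 0.1594 → 15.94%.

15.94 mass %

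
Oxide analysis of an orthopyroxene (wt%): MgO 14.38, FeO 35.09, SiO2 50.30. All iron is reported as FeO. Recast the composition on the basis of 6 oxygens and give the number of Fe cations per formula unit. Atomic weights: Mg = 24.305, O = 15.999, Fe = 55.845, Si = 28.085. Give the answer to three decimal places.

1.163 Fe apfu

14.38 wt% MgO ÷ 40.304 g/mol = 0.35679 mol, giving 0.35679 Mg and 0.35679 O.
35.09 wt% FeO ÷ 71.844 g/mol = 0.48842 mol, giving 0.48842 Fe and 0.48842 O.
50.30 wt% SiO2 ÷ 60.083 g/mol = 0.83718 mol, giving 0.83718 Si and 1.67436 O.
Oxygen sums to 2.51957; scaling by 6/2.51957 = 2.38136 puts the formula on 6 O.
Fe: 0.48842 × 2.38136 = 1.163 atoms per formula unit.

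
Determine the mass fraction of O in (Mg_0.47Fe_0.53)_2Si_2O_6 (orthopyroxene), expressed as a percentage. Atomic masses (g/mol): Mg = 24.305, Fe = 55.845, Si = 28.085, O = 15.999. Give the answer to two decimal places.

M((Mg_0.47Fe_0.53)_2Si_2O_6) = 234.206 g/mol.
O contributes 6 × 15.999 = 95.994 g per mole.
95.994/234.206 = 0.4099 → 40.99%.

40.99 weight percent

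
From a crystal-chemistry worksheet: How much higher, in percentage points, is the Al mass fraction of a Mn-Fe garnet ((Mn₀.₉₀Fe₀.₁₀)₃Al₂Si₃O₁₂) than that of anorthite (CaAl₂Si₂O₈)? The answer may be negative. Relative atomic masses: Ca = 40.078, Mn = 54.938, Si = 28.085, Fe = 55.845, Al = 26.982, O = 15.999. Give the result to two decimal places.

First mineral: 53.964 g Al in 495.293 g formula = 10.90 wt% Al.
Second mineral: 53.964 g Al in 278.204 g formula = 19.40 wt% Al.
10.90% − 19.40% gives a difference of -8.50 percentage points.

-8.50 percentage points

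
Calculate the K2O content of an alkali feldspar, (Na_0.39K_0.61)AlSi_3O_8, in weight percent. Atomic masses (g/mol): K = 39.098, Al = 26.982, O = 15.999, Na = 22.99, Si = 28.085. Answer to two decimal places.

10.56 wt%

Molar mass of (Na_0.39K_0.61)AlSi_3O_8 = 0.39*22.99 + 0.61*39.098 + 1*26.982 + 3*28.085 + 8*15.999 = 272.045 g/mol.
Each formula unit contains 0.61 K, equivalent to 0.61/2 = 0.3050 mol K2O.
M(K2O) = 2×39.098 + 1×15.999 = 94.195 g/mol.
Mass of K2O per formula unit = 0.3050 × 94.195 = 28.729 g.
K2O wt% = 28.729 / 272.045 × 100 = 10.56%.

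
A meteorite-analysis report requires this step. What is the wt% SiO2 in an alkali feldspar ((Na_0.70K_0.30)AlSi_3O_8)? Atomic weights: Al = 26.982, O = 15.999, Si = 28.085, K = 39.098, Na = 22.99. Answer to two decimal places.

M((Na_0.70K_0.30)AlSi_3O_8) = 267.051 g/mol; M(SiO2) = 60.083 g/mol.
Moles SiO2 per formula unit = 3 Si ÷ 1 = 3.0000.
SiO2 fraction = (3.0000 × 60.083) / 267.051 = 180.249/267.051 = 0.6750.

67.50 wt%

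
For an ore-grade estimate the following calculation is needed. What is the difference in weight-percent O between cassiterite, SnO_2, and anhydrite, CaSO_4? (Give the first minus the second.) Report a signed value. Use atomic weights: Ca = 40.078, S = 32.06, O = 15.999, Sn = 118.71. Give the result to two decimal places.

M(SnO_2) = 150.708 g/mol, so wt% O = 31.998/150.708 × 100 = 21.23%.
M(CaSO_4) = 136.134 g/mol, so wt% O = 63.996/136.134 × 100 = 47.01%.
21.23 − 47.01 = -25.78 pp.

-25.78 percentage points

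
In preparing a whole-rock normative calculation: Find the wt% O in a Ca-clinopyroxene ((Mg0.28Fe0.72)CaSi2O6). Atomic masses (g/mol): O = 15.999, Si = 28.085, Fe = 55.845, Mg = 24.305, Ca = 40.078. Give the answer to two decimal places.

40.12 mass %

Molar mass of (Mg0.28Fe0.72)CaSi2O6: 0.28·24.305 + 0.72·55.845 + 1·40.078 + 2·28.085 + 6·15.999 = 239.256 g/mol.
Mass of O per formula unit: 6 × 15.999 = 95.994 g.
Weight fraction O = 95.994 / 239.256 = 0.4012.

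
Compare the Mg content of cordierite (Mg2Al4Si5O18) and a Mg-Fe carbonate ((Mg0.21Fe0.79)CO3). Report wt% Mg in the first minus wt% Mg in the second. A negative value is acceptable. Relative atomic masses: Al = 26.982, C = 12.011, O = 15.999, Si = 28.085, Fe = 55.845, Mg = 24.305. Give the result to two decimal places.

3.64 percentage points

Mg in Mg2Al4Si5O18: molar mass 584.945 g/mol; 2×24.305 = 48.610 g → 8.31 wt%.
Mg in (Mg0.21Fe0.79)CO3: molar mass 109.230 g/mol; 0.21×24.305 = 5.104 g → 4.67 wt%.
Difference = 8.31 − 4.67 = 3.64 percentage points.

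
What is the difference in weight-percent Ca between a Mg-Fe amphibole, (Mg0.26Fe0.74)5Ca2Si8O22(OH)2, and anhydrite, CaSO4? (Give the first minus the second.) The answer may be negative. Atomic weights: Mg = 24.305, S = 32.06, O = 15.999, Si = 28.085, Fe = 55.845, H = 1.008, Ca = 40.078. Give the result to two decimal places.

-20.81 percentage points

Ca in (Mg0.26Fe0.74)5Ca2Si8O22(OH)2: molar mass 929.051 g/mol; 2×40.078 = 80.156 g → 8.63 wt%.
Ca in CaSO4: molar mass 136.134 g/mol; 1×40.078 = 40.078 g → 29.44 wt%.
Difference = 8.63 − 29.44 = -20.81 percentage points.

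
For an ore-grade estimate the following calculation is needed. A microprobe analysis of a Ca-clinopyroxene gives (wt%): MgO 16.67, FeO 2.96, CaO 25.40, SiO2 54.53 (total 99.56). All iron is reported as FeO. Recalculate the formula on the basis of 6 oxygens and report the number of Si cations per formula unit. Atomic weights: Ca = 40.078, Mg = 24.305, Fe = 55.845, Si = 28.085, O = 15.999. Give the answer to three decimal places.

16.67 wt% MgO ÷ 40.304 g/mol = 0.41361 mol, giving 0.41361 Mg and 0.41361 O.
2.96 wt% FeO ÷ 71.844 g/mol = 0.04120 mol, giving 0.04120 Fe and 0.04120 O.
25.40 wt% CaO ÷ 56.077 g/mol = 0.45295 mol, giving 0.45295 Ca and 0.45295 O.
54.53 wt% SiO2 ÷ 60.083 g/mol = 0.90758 mol, giving 0.90758 Si and 1.81516 O.
Oxygen sums to 2.72292; scaling by 6/2.72292 = 2.20352 puts the formula on 6 O.
Si: 0.90758 × 2.20352 = 2.000 atoms per formula unit.

2.000 Si apfu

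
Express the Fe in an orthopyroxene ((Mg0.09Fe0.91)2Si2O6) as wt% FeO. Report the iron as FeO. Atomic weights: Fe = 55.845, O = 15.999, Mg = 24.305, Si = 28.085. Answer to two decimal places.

Formula mass = 258.177 g/mol.
1.82 Fe → 1.8200 mol FeO per formula unit; M(FeO) = 71.844, so FeO mass = 130.756 g.
130.756/258.177 × 100 = 50.65 wt%.

50.65 wt%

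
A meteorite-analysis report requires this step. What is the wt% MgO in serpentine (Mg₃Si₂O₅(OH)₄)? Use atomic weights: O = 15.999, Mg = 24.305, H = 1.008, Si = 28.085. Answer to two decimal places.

Molar mass of Mg₃Si₂O₅(OH)₄ = 3×24.305 + 2×28.085 + 9×15.999 + 4×1.008 = 277.108 g/mol.
Each formula unit contains 3 Mg, equivalent to 3/1 = 3.0000 mol MgO.
M(MgO) = 1×24.305 + 1×15.999 = 40.304 g/mol.
Mass of MgO per formula unit = 3.0000 × 40.304 = 120.912 g.
MgO wt% = 120.912 / 277.108 × 100 = 43.63%.

43.63 wt%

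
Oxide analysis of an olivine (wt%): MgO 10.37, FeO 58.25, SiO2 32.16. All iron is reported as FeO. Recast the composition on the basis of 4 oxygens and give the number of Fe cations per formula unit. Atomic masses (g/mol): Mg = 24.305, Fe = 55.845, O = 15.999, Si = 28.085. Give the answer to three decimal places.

10.37 wt% MgO ÷ 40.304 g/mol = 0.25729 mol, giving 0.25729 Mg and 0.25729 O.
58.25 wt% FeO ÷ 71.844 g/mol = 0.81078 mol, giving 0.81078 Fe and 0.81078 O.
32.16 wt% SiO2 ÷ 60.083 g/mol = 0.53526 mol, giving 0.53526 Si and 1.07052 O.
Oxygen sums to 2.13859; scaling by 4/2.13859 = 1.87039 puts the formula on 4 O.
Fe: 0.81078 × 1.87039 = 1.516 atoms per formula unit.

1.516 Fe apfu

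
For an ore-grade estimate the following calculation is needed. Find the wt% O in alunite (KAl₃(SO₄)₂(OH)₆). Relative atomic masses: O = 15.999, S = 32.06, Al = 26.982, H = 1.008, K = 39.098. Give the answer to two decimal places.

54.08 wt%

Molar mass of KAl₃(SO₄)₂(OH)₆: 1·39.098 + 3·26.982 + 2·32.06 + 14·15.999 + 6·1.008 = 414.198 g/mol.
Mass of O per formula unit: 14 × 15.999 = 223.986 g.
Weight fraction O = 223.986 / 414.198 = 0.5408.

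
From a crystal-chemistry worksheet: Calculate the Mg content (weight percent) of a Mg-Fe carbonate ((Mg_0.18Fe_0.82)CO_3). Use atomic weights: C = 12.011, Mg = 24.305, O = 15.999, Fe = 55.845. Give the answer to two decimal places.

3.97 weight percent

Formula mass = 0.18×24.305 + 0.82×55.845 + 1×12.011 + 3×15.999 = 110.176 g/mol, of which 4.375 g is Mg.
So Mg makes up 4.375/110.176 = 0.0397 of the mass, i.e. 3.97%.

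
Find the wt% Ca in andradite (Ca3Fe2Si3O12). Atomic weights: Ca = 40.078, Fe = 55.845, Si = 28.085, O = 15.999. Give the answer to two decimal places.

23.66 weight percent

Molar mass of Ca3Fe2Si3O12: 3·40.078 + 2·55.845 + 3·28.085 + 12·15.999 = 508.167 g/mol.
Mass of Ca per formula unit: 3 × 40.078 = 120.234 g.
Weight fraction Ca = 120.234 / 508.167 = 0.2366.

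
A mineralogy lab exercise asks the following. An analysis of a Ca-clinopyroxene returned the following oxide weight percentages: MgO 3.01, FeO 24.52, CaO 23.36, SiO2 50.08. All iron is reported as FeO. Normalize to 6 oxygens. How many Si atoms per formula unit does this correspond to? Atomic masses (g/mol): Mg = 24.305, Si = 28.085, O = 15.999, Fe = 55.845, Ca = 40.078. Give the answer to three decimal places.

2.001 Si apfu

MgO (M=40.304): mol = 0.07468; Mg = 0.07468, O = 0.07468.
FeO (M=71.844): mol = 0.34130; Fe = 0.34130, O = 0.34130.
CaO (M=56.077): mol = 0.41657; Ca = 0.41657, O = 0.41657.
SiO2 (M=60.083): mol = 0.83351; Si = 0.83351, O = 1.66702.
ΣO = 2.49957; factor = 6/ΣO = 2.40041.
Si apfu = 0.83351 × 2.40041 = 2.001.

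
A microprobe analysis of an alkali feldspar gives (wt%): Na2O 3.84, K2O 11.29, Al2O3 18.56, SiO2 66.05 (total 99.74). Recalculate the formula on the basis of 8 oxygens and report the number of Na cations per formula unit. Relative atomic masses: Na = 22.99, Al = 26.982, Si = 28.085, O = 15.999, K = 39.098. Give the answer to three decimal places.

3.84 wt% Na2O ÷ 61.979 g/mol = 0.06196 mol, giving 0.12392 Na and 0.06196 O.
11.29 wt% K2O ÷ 94.195 g/mol = 0.11986 mol, giving 0.23972 K and 0.11986 O.
18.56 wt% Al2O3 ÷ 101.961 g/mol = 0.18203 mol, giving 0.36406 Al and 0.54609 O.
66.05 wt% SiO2 ÷ 60.083 g/mol = 1.09931 mol, giving 1.09931 Si and 2.19862 O.
Oxygen sums to 2.92653; scaling by 8/2.92653 = 2.73361 puts the formula on 8 O.
Na: 0.12392 × 2.73361 = 0.339 atoms per formula unit.

0.339 Na apfu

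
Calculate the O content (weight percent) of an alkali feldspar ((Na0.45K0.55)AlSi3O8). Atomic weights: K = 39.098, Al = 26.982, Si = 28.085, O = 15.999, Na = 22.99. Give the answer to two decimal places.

47.22 weight percent

Formula mass = 0.45×22.99 + 0.55×39.098 + 1×26.982 + 3×28.085 + 8×15.999 = 271.078 g/mol, of which 127.992 g is O.
So O makes up 127.992/271.078 = 0.4722 of the mass, i.e. 47.22%.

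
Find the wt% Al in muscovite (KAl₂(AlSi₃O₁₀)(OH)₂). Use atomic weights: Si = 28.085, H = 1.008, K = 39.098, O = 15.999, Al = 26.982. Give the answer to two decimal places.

Formula mass = 1×39.098 + 3×26.982 + 3×28.085 + 12×15.999 + 2×1.008 = 398.303 g/mol, of which 80.946 g is Al.
So Al makes up 80.946/398.303 = 0.2032 of the mass, i.e. 20.32%.

20.32 weight percent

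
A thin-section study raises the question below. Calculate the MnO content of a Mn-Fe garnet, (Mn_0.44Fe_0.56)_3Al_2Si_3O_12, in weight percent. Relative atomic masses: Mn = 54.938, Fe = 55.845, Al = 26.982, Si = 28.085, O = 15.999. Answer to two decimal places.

18.86 wt%

M((Mn_0.44Fe_0.56)_3Al_2Si_3O_12) = 496.545 g/mol; M(MnO) = 70.937 g/mol.
Moles MnO per formula unit = 1.32 Mn ÷ 1 = 1.3200.
MnO fraction = (1.3200 × 70.937) / 496.545 = 93.637/496.545 = 0.1886.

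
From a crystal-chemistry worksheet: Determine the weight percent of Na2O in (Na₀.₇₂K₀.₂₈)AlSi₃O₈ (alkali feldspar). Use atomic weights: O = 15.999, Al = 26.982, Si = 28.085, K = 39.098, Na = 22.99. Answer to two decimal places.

8.37 wt%

M((Na₀.₇₂K₀.₂₈)AlSi₃O₈) = 266.729 g/mol; M(Na2O) = 61.979 g/mol.
Moles Na2O per formula unit = 0.72 Na ÷ 2 = 0.3600.
Na2O fraction = (0.3600 × 61.979) / 266.729 = 22.312/266.729 = 0.0837.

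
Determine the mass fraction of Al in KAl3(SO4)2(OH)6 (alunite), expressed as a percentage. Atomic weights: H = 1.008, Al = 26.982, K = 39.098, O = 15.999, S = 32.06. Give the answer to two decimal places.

19.54 weight percent

Molar mass of KAl3(SO4)2(OH)6: 1·39.098 + 3·26.982 + 2·32.06 + 14·15.999 + 6·1.008 = 414.198 g/mol.
Mass of Al per formula unit: 3 × 26.982 = 80.946 g.
Weight fraction Al = 80.946 / 414.198 = 0.1954.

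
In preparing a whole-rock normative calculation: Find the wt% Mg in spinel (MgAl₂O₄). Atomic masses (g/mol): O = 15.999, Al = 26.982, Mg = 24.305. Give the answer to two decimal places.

Molar mass of MgAl₂O₄: 1×24.305 + 2×26.982 + 4×15.999 = 142.265 g/mol.
Mass of Mg per formula unit: 1 × 24.305 = 24.305 g.
Weight fraction Mg = 24.305 / 142.265 = 0.1708.

17.08 weight percent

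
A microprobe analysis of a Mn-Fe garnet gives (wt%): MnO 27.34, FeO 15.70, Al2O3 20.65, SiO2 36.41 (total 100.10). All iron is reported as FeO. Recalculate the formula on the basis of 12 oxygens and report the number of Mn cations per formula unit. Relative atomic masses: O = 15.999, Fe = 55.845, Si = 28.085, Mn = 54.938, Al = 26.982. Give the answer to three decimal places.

1.908 Mn apfu

MnO: 27.34/70.937 = 0.38541 mol → 0.38541 mol Mn, 0.38541 mol O.
FeO: 15.70/71.844 = 0.21853 mol → 0.21853 mol Fe, 0.21853 mol O.
Al2O3: 20.65/101.961 = 0.20253 mol → 0.40506 mol Al, 0.60759 mol O.
SiO2: 36.41/60.083 = 0.60600 mol → 0.60600 mol Si, 1.21200 mol O.
Total oxygen = 2.42353 mol. Normalization factor = 12/2.42353 = 4.95146.
Mn per 12 O = 0.38541 × 4.95146 = 1.908.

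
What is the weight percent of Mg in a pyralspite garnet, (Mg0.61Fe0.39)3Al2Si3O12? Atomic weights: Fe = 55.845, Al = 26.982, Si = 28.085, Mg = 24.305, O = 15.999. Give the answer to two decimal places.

10.11 wt%

Formula mass = 1.83·24.305 + 1.17·55.845 + 2·26.982 + 3·28.085 + 12·15.999 = 440.024 g/mol, of which 44.478 g is Mg.
So Mg makes up 44.478/440.024 = 0.1011 of the mass, i.e. 10.11%.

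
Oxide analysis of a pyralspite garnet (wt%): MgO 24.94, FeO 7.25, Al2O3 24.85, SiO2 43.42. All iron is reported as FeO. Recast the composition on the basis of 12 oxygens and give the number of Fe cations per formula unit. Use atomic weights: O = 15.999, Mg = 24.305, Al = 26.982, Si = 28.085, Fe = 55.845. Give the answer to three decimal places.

24.94 wt% MgO ÷ 40.304 g/mol = 0.61880 mol, giving 0.61880 Mg and 0.61880 O.
7.25 wt% FeO ÷ 71.844 g/mol = 0.10091 mol, giving 0.10091 Fe and 0.10091 O.
24.85 wt% Al2O3 ÷ 101.961 g/mol = 0.24372 mol, giving 0.48744 Al and 0.73116 O.
43.42 wt% SiO2 ÷ 60.083 g/mol = 0.72267 mol, giving 0.72267 Si and 1.44534 O.
Oxygen sums to 2.89621; scaling by 12/2.89621 = 4.14335 puts the formula on 12 O.
Fe: 0.10091 × 4.14335 = 0.418 atoms per formula unit.

0.418 Fe apfu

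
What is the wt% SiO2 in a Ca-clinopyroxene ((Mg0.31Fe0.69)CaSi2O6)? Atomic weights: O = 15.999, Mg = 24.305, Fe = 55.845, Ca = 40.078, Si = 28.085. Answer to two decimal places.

M((Mg0.31Fe0.69)CaSi2O6) = 238.310 g/mol; M(SiO2) = 60.083 g/mol.
Moles SiO2 per formula unit = 2 Si ÷ 1 = 2.0000.
SiO2 fraction = (2.0000 × 60.083) / 238.310 = 120.166/238.310 = 0.5042.

50.42 wt%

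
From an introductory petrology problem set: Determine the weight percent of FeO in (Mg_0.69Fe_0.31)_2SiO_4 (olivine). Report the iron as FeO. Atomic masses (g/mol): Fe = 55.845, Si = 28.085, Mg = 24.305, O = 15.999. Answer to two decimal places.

M((Mg_0.69Fe_0.31)_2SiO_4) = 160.246 g/mol; M(FeO) = 71.844 g/mol.
Moles FeO per formula unit = 0.62 Fe ÷ 1 = 0.6200.
FeO fraction = (0.6200 × 71.844) / 160.246 = 44.543/160.246 = 0.2780.

27.80 wt%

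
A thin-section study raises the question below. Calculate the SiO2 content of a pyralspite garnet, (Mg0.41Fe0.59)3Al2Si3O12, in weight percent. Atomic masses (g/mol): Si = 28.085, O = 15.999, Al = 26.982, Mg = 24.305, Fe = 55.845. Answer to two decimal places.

39.27 wt%

Formula mass = 458.948 g/mol.
3 Si → 3.0000 mol SiO2 per formula unit; M(SiO2) = 60.083, so SiO2 mass = 180.249 g.
180.249/458.948 × 100 = 39.27 wt%.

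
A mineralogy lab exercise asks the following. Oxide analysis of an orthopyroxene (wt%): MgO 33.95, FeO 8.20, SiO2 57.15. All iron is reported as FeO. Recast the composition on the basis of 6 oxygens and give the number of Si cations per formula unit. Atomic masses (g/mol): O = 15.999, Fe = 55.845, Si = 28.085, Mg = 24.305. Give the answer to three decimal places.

33.95 wt% MgO ÷ 40.304 g/mol = 0.84235 mol, giving 0.84235 Mg and 0.84235 O.
8.20 wt% FeO ÷ 71.844 g/mol = 0.11414 mol, giving 0.11414 Fe and 0.11414 O.
57.15 wt% SiO2 ÷ 60.083 g/mol = 0.95118 mol, giving 0.95118 Si and 1.90236 O.
Oxygen sums to 2.85885; scaling by 6/2.85885 = 2.09875 puts the formula on 6 O.
Si: 0.95118 × 2.09875 = 1.996 atoms per formula unit.

1.996 Si apfu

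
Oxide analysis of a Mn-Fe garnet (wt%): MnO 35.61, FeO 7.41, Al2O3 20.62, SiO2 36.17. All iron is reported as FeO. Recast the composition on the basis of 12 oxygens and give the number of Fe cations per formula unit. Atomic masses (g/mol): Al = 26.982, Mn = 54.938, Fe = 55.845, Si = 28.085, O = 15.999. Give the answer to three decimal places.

0.512 Fe apfu

MnO: 35.61/70.937 = 0.50199 mol → 0.50199 mol Mn, 0.50199 mol O.
FeO: 7.41/71.844 = 0.10314 mol → 0.10314 mol Fe, 0.10314 mol O.
Al2O3: 20.62/101.961 = 0.20223 mol → 0.40446 mol Al, 0.60669 mol O.
SiO2: 36.17/60.083 = 0.60200 mol → 0.60200 mol Si, 1.20400 mol O.
Total oxygen = 2.41582 mol. Normalization factor = 12/2.41582 = 4.96726.
Fe per 12 O = 0.10314 × 4.96726 = 0.512.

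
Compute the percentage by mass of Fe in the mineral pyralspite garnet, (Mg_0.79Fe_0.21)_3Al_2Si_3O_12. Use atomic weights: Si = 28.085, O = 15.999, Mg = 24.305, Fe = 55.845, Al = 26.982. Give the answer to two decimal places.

8.32 wt%

Formula mass = 2.37*24.305 + 0.63*55.845 + 2*26.982 + 3*28.085 + 12*15.999 = 422.992 g/mol, of which 35.182 g is Fe.
So Fe makes up 35.182/422.992 = 0.0832 of the mass, i.e. 8.32%.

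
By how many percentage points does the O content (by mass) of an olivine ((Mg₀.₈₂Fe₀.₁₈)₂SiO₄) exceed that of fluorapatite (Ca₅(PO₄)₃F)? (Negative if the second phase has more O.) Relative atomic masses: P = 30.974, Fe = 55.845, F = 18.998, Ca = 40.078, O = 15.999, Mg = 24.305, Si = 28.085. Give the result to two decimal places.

4.02 percentage points

M((Mg₀.₈₂Fe₀.₁₈)₂SiO₄) = 152.045 g/mol, so wt% O = 63.996/152.045 × 100 = 42.09%.
M(Ca₅(PO₄)₃F) = 504.298 g/mol, so wt% O = 191.988/504.298 × 100 = 38.07%.
42.09 − 38.07 = 4.02 pp.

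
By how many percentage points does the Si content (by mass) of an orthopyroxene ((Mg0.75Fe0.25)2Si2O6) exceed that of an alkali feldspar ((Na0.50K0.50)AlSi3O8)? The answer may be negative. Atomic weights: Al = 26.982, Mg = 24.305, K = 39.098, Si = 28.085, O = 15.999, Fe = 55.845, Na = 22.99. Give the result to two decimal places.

-5.23 percentage points

M((Mg0.75Fe0.25)2Si2O6) = 216.544 g/mol, so wt% Si = 56.170/216.544 × 100 = 25.94%.
M((Na0.50K0.50)AlSi3O8) = 270.273 g/mol, so wt% Si = 84.255/270.273 × 100 = 31.17%.
25.94 − 31.17 = -5.23 pp.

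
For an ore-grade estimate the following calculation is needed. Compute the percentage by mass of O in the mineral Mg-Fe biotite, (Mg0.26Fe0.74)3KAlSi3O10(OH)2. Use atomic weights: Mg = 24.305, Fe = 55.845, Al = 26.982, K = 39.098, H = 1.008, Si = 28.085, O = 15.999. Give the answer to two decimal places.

Formula mass = 0.78×24.305 + 2.22×55.845 + 1×39.098 + 1×26.982 + 3×28.085 + 12×15.999 + 2×1.008 = 487.273 g/mol, of which 191.988 g is O.
So O makes up 191.988/487.273 = 0.3940 of the mass, i.e. 39.40%.

39.40 weight percent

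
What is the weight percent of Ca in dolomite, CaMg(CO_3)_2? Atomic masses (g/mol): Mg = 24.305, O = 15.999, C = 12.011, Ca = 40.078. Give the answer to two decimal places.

21.73 wt%

Molar mass of CaMg(CO_3)_2: 1·40.078 + 1·24.305 + 2·12.011 + 6·15.999 = 184.399 g/mol.
Mass of Ca per formula unit: 1 × 40.078 = 40.078 g.
Weight fraction Ca = 40.078 / 184.399 = 0.2173.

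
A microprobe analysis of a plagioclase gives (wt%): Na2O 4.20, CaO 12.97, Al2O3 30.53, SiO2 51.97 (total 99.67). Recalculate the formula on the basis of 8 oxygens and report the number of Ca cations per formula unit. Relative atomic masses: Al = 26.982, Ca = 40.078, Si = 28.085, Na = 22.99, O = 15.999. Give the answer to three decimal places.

Na2O (M=61.979): mol = 0.06776; Na = 0.13552, O = 0.06776.
CaO (M=56.077): mol = 0.23129; Ca = 0.23129, O = 0.23129.
Al2O3 (M=101.961): mol = 0.29943; Al = 0.59886, O = 0.89829.
SiO2 (M=60.083): mol = 0.86497; Si = 0.86497, O = 1.72994.
ΣO = 2.92728; factor = 8/ΣO = 2.73291.
Ca apfu = 0.23129 × 2.73291 = 0.632.

0.632 Ca apfu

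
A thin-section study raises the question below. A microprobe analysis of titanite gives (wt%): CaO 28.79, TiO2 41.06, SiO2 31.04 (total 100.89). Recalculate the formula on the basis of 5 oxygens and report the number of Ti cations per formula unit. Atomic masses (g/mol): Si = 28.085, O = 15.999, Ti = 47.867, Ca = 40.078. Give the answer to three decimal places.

0.998 Ti apfu

CaO: 28.79/56.077 = 0.51340 mol → 0.51340 mol Ca, 0.51340 mol O.
TiO2: 41.06/79.865 = 0.51412 mol → 0.51412 mol Ti, 1.02824 mol O.
SiO2: 31.04/60.083 = 0.51662 mol → 0.51662 mol Si, 1.03324 mol O.
Total oxygen = 2.57488 mol. Normalization factor = 5/2.57488 = 1.94184.
Ti per 5 O = 0.51412 × 1.94184 = 0.998.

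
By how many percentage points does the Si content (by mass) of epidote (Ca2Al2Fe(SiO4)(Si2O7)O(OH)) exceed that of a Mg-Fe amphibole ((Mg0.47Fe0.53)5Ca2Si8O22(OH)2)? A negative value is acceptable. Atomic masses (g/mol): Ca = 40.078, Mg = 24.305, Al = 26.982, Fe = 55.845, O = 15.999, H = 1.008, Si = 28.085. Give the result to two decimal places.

M(Ca2Al2Fe(SiO4)(Si2O7)O(OH)) = 483.215 g/mol, so wt% Si = 84.255/483.215 × 100 = 17.44%.
M((Mg0.47Fe0.53)5Ca2Si8O22(OH)2) = 895.934 g/mol, so wt% Si = 224.680/895.934 × 100 = 25.08%.
17.44 − 25.08 = -7.64 pp.

-7.64 percentage points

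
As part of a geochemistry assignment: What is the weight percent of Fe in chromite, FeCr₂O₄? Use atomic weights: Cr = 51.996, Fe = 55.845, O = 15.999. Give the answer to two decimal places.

M(FeCr₂O₄) = 223.833 g/mol.
Fe contributes 1 × 55.845 = 55.845 g per mole.
55.845/223.833 = 0.2495 → 24.95%.

24.95 wt%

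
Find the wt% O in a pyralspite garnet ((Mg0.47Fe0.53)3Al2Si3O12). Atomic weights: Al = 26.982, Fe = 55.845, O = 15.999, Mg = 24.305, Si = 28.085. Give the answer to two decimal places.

Molar mass of (Mg0.47Fe0.53)3Al2Si3O12: 1.41·24.305 + 1.59·55.845 + 2·26.982 + 3·28.085 + 12·15.999 = 453.271 g/mol.
Mass of O per formula unit: 12 × 15.999 = 191.988 g.
Weight fraction O = 191.988 / 453.271 = 0.4236.

42.36 wt%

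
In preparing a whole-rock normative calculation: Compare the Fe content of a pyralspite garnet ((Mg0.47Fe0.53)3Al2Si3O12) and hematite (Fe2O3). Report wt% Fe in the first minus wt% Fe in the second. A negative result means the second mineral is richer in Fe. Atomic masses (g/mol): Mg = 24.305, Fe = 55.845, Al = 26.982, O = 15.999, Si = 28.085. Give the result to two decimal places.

-50.35 percentage points

Fe in (Mg0.47Fe0.53)3Al2Si3O12: molar mass 453.271 g/mol; 1.59×55.845 = 88.794 g → 19.59 wt%.
Fe in Fe2O3: molar mass 159.687 g/mol; 2×55.845 = 111.690 g → 69.94 wt%.
Difference = 19.59 − 69.94 = -50.35 percentage points.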